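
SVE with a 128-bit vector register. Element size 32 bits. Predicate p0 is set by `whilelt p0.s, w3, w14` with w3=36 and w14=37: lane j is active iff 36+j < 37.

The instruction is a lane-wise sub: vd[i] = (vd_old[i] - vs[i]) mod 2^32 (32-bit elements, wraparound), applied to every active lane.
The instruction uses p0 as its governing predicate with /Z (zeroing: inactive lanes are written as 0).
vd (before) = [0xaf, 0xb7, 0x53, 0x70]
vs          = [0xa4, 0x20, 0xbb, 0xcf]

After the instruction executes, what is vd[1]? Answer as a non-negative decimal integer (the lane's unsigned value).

register lanes = 128/32 = 4
p0[j] = (36+j < 37); true for j=0..0 → 1 lanes set
  i=0: sub(0xaf,0xa4) → 11
  i=1: tail/zero → 0
  i=2: tail/zero → 0
  i=3: tail/zero → 0

vd[1] = 0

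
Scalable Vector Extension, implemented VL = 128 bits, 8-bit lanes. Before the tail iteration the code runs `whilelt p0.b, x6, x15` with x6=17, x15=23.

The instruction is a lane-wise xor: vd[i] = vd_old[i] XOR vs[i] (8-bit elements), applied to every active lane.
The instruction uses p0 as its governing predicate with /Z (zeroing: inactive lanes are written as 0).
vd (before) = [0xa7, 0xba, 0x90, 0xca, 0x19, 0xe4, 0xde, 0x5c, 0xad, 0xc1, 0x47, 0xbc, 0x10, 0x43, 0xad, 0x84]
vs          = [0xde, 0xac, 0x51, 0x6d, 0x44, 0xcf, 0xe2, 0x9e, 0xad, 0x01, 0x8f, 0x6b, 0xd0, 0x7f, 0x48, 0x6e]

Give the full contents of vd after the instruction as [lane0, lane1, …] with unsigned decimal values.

register lanes = 128/8 = 16
active while 17+j < 23, i.e. j ∈ [0,6) capped at 16 ⇒ 6
vd[0] xor(0xa7,0xde) -> 0x79
vd[1] xor(0xba,0xac) -> 0x16
vd[2] xor(0x90,0x51) -> 0xc1
vd[3] xor(0xca,0x6d) -> 0xa7
vd[4] xor(0x19,0x44) -> 0x5d
vd[5] xor(0xe4,0xcf) -> 0x2b
vd[6] tail/zero -> 0x00
vd[7] tail/zero -> 0x00
vd[8] tail/zero -> 0x00
vd[9] tail/zero -> 0x00
vd[10] tail/zero -> 0x00
vd[11] tail/zero -> 0x00
vd[12] tail/zero -> 0x00
vd[13] tail/zero -> 0x00
vd[14] tail/zero -> 0x00
vd[15] tail/zero -> 0x00

vd = [121, 22, 193, 167, 93, 43, 0, 0, 0, 0, 0, 0, 0, 0, 0, 0]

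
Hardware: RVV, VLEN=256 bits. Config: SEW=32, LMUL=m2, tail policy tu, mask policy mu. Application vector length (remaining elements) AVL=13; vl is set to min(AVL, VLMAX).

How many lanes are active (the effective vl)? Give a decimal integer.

VLMAX = VLEN×LMUL/SEW = 256×2/32 = 16
vl = min(AVL, VLMAX) = min(13, 16) = 13

vl = 13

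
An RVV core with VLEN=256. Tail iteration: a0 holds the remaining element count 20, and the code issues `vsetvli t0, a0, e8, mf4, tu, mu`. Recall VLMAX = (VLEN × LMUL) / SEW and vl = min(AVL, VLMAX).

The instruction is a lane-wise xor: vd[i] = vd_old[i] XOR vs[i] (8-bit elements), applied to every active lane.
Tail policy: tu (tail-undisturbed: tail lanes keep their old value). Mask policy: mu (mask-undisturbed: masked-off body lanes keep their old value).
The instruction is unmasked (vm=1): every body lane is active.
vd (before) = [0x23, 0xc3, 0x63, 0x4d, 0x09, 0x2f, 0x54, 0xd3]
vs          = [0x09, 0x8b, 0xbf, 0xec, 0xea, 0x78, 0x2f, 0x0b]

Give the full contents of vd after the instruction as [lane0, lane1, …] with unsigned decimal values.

lanes per group: 256·1/4/8 = 8
AVL=20 > VLMAX=8, so vl = 8
  i=0: xor(0x23,0x09) → 42
  i=1: xor(0xc3,0x8b) → 72
  i=2: xor(0x63,0xbf) → 220
  i=3: xor(0x4d,0xec) → 161
  i=4: xor(0x09,0xea) → 227
  i=5: xor(0x2f,0x78) → 87
  i=6: xor(0x54,0x2f) → 123
  i=7: xor(0xd3,0x0b) → 216

vd = [42, 72, 220, 161, 227, 87, 123, 216]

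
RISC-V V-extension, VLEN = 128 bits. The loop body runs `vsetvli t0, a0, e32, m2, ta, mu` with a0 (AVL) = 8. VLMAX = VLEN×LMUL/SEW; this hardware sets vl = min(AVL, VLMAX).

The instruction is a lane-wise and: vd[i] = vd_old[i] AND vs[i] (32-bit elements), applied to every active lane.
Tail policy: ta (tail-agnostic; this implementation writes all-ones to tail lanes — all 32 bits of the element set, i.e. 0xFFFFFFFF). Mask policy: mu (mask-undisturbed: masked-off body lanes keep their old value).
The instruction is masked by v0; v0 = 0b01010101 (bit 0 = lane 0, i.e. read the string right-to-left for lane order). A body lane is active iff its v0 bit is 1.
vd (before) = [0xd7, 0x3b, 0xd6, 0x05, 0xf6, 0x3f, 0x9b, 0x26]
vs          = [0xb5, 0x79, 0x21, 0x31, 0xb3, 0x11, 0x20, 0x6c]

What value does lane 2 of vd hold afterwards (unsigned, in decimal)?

vd[2] = 0

lanes per group: 128·2/32 = 8
vl = min(AVL, VLMAX) = min(8, 8) = 8
  i=0: and(0xd7,0xb5) → 149
  i=1: mask-off/keep → 59
  i=2: and(0xd6,0x21) → 0
  i=3: mask-off/keep → 5
  i=4: and(0xf6,0xb3) → 178
  i=5: mask-off/keep → 63
  i=6: and(0x9b,0x20) → 0
  i=7: mask-off/keep → 38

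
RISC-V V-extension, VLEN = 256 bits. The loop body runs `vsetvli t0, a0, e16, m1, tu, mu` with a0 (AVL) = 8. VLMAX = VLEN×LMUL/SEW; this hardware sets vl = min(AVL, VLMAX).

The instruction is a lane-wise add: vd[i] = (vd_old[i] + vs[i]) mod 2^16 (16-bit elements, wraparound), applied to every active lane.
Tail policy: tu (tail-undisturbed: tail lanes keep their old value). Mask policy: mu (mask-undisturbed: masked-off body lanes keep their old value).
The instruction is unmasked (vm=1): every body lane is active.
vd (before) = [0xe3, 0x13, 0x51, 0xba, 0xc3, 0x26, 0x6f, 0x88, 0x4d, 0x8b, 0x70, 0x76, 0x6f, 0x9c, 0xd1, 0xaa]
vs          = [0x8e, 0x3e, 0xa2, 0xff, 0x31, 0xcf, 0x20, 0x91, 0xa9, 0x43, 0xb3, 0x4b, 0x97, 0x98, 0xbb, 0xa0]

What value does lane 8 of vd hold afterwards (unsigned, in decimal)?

lanes per group: 256·1/16 = 16
vl = min(AVL, VLMAX) = min(8, 16) = 8
lane  0: add(0xe3,0x8e) ⇒ 0x171
lane  1: add(0x13,0x3e) ⇒ 0x51
lane  2: add(0x51,0xa2) ⇒ 0xf3
lane  3: add(0xba,0xff) ⇒ 0x1b9
lane  4: add(0xc3,0x31) ⇒ 0xf4
lane  5: add(0x26,0xcf) ⇒ 0xf5
lane  6: add(0x6f,0x20) ⇒ 0x8f
lane  7: add(0x88,0x91) ⇒ 0x119
lane  8: tail/keep ⇒ 0x4d
lane  9: tail/keep ⇒ 0x8b
lane 10: tail/keep ⇒ 0x70
lane 11: tail/keep ⇒ 0x76
lane 12: tail/keep ⇒ 0x6f
lane 13: tail/keep ⇒ 0x9c
lane 14: tail/keep ⇒ 0xd1
lane 15: tail/keep ⇒ 0xaa

vd[8] = 77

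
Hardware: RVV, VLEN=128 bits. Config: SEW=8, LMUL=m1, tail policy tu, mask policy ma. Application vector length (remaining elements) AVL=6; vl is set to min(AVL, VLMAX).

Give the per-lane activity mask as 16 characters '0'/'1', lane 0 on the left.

lanes per group: 128·1/8 = 16
vl = min(AVL, VLMAX) = min(6, 16) = 6
bits (lane 0 leftmost): 1111110000000000

predicate = 1111110000000000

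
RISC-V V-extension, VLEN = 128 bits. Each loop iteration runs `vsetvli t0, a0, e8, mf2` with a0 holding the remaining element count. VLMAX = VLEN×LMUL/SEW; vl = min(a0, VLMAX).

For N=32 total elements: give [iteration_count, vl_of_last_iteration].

[iterations, last_vl] = [4, 8]

VLMAX = VLEN×LMUL/SEW = 128×1/2/8 = 8
iterations = ceil(32/8) = 4; final-pass vl = 8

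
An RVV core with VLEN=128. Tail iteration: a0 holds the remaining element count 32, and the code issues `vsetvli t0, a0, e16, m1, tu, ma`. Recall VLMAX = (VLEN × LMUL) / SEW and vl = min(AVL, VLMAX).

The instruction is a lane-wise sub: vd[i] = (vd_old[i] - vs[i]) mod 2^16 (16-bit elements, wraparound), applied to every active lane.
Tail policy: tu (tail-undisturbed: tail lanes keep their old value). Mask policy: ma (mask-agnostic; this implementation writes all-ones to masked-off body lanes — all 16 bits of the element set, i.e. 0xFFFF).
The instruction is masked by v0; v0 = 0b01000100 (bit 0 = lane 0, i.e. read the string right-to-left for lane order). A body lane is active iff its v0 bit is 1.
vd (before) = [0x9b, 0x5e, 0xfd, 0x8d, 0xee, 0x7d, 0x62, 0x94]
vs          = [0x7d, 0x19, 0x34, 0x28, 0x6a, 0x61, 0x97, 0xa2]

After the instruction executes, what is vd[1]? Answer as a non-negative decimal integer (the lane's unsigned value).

vd[1] = 65535

lanes per group: 128·1/16 = 8
vl ← min(32, 8) = 8
vd[0] mask-off/ones -> 0xffff
vd[1] mask-off/ones -> 0xffff
vd[2] sub(0xfd,0x34) -> 0xc9
vd[3] mask-off/ones -> 0xffff
vd[4] mask-off/ones -> 0xffff
vd[5] mask-off/ones -> 0xffff
vd[6] sub(0x62,0x97) -> 0xffcb
vd[7] mask-off/ones -> 0xffff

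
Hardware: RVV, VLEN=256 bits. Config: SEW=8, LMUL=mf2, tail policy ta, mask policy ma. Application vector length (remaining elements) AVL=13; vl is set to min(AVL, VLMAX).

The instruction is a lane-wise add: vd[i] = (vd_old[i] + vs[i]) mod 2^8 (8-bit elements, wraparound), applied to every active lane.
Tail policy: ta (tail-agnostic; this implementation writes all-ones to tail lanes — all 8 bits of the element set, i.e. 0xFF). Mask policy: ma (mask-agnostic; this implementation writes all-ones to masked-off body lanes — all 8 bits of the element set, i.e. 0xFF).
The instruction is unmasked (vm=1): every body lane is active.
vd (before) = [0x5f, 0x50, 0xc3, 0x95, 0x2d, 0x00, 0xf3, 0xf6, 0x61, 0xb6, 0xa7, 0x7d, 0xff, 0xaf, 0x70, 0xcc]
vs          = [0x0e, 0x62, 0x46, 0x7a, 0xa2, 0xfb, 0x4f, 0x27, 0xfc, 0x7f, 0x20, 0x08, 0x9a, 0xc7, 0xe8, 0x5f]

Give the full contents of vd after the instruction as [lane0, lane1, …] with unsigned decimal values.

VLMAX = (256 × 1/2) / 8 = 16 lanes
vl = min(AVL, VLMAX) = min(13, 16) = 13
vd[0] add(0x5f,0x0e) -> 0x6d
vd[1] add(0x50,0x62) -> 0xb2
vd[2] add(0xc3,0x46) -> 0x09
vd[3] add(0x95,0x7a) -> 0x0f
vd[4] add(0x2d,0xa2) -> 0xcf
vd[5] add(0x00,0xfb) -> 0xfb
vd[6] add(0xf3,0x4f) -> 0x42
vd[7] add(0xf6,0x27) -> 0x1d
vd[8] add(0x61,0xfc) -> 0x5d
vd[9] add(0xb6,0x7f) -> 0x35
vd[10] add(0xa7,0x20) -> 0xc7
vd[11] add(0x7d,0x08) -> 0x85
vd[12] add(0xff,0x9a) -> 0x99
vd[13] tail/ones -> 0xff
vd[14] tail/ones -> 0xff
vd[15] tail/ones -> 0xff

vd = [109, 178, 9, 15, 207, 251, 66, 29, 93, 53, 199, 133, 153, 255, 255, 255]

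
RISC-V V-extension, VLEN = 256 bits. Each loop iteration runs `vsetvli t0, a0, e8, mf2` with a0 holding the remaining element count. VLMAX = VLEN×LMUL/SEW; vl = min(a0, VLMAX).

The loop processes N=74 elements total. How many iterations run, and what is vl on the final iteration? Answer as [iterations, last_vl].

lanes per group: 256·1/2/8 = 16
iterations = ceil(74/16) = 5; final-pass vl = 10

[iterations, last_vl] = [5, 10]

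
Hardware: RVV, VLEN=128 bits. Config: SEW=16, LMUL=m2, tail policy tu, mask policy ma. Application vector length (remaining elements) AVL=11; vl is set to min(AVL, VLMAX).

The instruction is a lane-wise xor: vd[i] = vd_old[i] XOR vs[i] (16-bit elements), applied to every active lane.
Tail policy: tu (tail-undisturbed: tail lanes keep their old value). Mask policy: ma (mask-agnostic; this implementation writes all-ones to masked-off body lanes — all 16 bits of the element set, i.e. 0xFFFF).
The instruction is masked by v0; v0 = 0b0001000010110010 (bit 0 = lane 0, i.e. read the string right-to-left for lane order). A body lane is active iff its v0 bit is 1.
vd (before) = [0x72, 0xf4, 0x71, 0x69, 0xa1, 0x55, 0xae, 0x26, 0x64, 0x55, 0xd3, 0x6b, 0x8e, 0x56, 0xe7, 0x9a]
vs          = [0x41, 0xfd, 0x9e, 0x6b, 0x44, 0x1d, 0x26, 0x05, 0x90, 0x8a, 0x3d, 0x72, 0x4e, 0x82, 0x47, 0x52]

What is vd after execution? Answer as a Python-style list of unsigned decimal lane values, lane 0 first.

vd = [65535, 9, 65535, 65535, 229, 72, 65535, 35, 65535, 65535, 65535, 107, 142, 86, 231, 154]

VLMAX = (128 × 2) / 16 = 16 lanes
vl = min(AVL, VLMAX) = min(11, 16) = 11
lane  0: mask-off/ones ⇒ 0xffff
lane  1: xor(0xf4,0xfd) ⇒ 0x09
lane  2: mask-off/ones ⇒ 0xffff
lane  3: mask-off/ones ⇒ 0xffff
lane  4: xor(0xa1,0x44) ⇒ 0xe5
lane  5: xor(0x55,0x1d) ⇒ 0x48
lane  6: mask-off/ones ⇒ 0xffff
lane  7: xor(0x26,0x05) ⇒ 0x23
lane  8: mask-off/ones ⇒ 0xffff
lane  9: mask-off/ones ⇒ 0xffff
lane 10: mask-off/ones ⇒ 0xffff
lane 11: tail/keep ⇒ 0x6b
lane 12: tail/keep ⇒ 0x8e
lane 13: tail/keep ⇒ 0x56
lane 14: tail/keep ⇒ 0xe7
lane 15: tail/keep ⇒ 0x9a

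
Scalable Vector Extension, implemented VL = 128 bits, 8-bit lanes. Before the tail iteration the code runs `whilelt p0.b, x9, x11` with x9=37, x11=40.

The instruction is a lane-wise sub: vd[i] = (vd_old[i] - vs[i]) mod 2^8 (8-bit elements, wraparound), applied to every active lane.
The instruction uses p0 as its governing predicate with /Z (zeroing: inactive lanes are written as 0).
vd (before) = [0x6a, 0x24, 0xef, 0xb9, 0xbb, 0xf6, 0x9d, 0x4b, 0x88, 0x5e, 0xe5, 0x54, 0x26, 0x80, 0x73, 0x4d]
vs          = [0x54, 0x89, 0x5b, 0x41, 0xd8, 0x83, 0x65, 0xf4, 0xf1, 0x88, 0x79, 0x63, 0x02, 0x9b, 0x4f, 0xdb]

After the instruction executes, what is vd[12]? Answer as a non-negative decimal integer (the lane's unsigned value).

128-bit reg / 8-bit elem → 16 lanes
active while 37+j < 40, i.e. j ∈ [0,3) capped at 16 ⇒ 3
vd[0] sub(0x6a,0x54) -> 0x16
vd[1] sub(0x24,0x89) -> 0x9b
vd[2] sub(0xef,0x5b) -> 0x94
vd[3] tail/zero -> 0x00
vd[4] tail/zero -> 0x00
vd[5] tail/zero -> 0x00
vd[6] tail/zero -> 0x00
vd[7] tail/zero -> 0x00
vd[8] tail/zero -> 0x00
vd[9] tail/zero -> 0x00
vd[10] tail/zero -> 0x00
vd[11] tail/zero -> 0x00
vd[12] tail/zero -> 0x00
vd[13] tail/zero -> 0x00
vd[14] tail/zero -> 0x00
vd[15] tail/zero -> 0x00

vd[12] = 0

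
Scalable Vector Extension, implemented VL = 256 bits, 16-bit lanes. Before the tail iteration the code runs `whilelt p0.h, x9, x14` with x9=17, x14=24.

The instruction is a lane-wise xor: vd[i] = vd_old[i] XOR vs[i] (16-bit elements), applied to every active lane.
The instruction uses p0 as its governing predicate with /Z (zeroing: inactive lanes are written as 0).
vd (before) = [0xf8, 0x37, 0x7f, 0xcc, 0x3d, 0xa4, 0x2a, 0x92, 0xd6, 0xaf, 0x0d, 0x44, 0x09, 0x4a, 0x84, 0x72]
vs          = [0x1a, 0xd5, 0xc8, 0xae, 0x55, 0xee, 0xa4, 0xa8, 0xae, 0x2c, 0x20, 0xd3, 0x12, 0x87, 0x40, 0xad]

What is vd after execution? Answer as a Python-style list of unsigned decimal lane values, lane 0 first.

256-bit reg / 16-bit elem → 16 lanes
whilelt: lane j active iff 17+j < 24 → j < 7 → 7 active
[0] xor(0xf8,0x1a) = 0xe2
[1] xor(0x37,0xd5) = 0xe2
[2] xor(0x7f,0xc8) = 0xb7
[3] xor(0xcc,0xae) = 0x62
[4] xor(0x3d,0x55) = 0x68
[5] xor(0xa4,0xee) = 0x4a
[6] xor(0x2a,0xa4) = 0x8e
[7] tail/zero = 0x00
[8] tail/zero = 0x00
[9] tail/zero = 0x00
[10] tail/zero = 0x00
[11] tail/zero = 0x00
[12] tail/zero = 0x00
[13] tail/zero = 0x00
[14] tail/zero = 0x00
[15] tail/zero = 0x00

vd = [226, 226, 183, 98, 104, 74, 142, 0, 0, 0, 0, 0, 0, 0, 0, 0]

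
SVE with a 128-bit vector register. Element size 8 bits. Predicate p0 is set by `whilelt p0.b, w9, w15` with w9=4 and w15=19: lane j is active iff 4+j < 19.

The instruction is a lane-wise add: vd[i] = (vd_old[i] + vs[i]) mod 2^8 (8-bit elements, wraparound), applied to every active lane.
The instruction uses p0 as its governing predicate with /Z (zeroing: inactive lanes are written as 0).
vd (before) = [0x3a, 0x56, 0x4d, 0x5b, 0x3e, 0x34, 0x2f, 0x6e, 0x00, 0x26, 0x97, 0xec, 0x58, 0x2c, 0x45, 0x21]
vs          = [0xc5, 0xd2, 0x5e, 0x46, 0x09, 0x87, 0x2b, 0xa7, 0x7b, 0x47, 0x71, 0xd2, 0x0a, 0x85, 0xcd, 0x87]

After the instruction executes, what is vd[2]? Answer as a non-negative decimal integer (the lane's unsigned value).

vd[2] = 171

128-bit reg / 8-bit elem → 16 lanes
whilelt: lane j active iff 4+j < 19 → j < 15 → 15 active
lane  0: add(0x3a,0xc5) ⇒ 0xff
lane  1: add(0x56,0xd2) ⇒ 0x28
lane  2: add(0x4d,0x5e) ⇒ 0xab
lane  3: add(0x5b,0x46) ⇒ 0xa1
lane  4: add(0x3e,0x09) ⇒ 0x47
lane  5: add(0x34,0x87) ⇒ 0xbb
lane  6: add(0x2f,0x2b) ⇒ 0x5a
lane  7: add(0x6e,0xa7) ⇒ 0x15
lane  8: add(0x00,0x7b) ⇒ 0x7b
lane  9: add(0x26,0x47) ⇒ 0x6d
lane 10: add(0x97,0x71) ⇒ 0x08
lane 11: add(0xec,0xd2) ⇒ 0xbe
lane 12: add(0x58,0x0a) ⇒ 0x62
lane 13: add(0x2c,0x85) ⇒ 0xb1
lane 14: add(0x45,0xcd) ⇒ 0x12
lane 15: tail/zero ⇒ 0x00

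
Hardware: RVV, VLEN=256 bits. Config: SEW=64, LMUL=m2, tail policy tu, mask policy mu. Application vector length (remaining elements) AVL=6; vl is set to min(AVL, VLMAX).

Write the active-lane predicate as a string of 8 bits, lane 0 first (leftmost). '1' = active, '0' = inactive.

predicate = 11111100

VLMAX = VLEN×LMUL/SEW = 256×2/64 = 8
AVL=6 ≤ VLMAX=8, so vl = 6
bits (lane 0 leftmost): 11111100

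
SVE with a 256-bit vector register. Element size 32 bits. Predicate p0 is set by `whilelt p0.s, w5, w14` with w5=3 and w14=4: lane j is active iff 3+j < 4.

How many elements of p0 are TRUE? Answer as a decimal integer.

register lanes = 256/32 = 8
whilelt: lane j active iff 3+j < 4 → j < 1 → 1 active

vl = 1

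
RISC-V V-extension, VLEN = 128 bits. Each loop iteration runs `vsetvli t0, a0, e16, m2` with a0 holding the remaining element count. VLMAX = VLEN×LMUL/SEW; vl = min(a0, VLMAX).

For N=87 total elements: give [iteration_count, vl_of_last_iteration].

[iterations, last_vl] = [6, 7]

VLMAX = VLEN×LMUL/SEW = 128×2/16 = 16
87 elements at 16/iter → 6 passes, remainder 7 on the last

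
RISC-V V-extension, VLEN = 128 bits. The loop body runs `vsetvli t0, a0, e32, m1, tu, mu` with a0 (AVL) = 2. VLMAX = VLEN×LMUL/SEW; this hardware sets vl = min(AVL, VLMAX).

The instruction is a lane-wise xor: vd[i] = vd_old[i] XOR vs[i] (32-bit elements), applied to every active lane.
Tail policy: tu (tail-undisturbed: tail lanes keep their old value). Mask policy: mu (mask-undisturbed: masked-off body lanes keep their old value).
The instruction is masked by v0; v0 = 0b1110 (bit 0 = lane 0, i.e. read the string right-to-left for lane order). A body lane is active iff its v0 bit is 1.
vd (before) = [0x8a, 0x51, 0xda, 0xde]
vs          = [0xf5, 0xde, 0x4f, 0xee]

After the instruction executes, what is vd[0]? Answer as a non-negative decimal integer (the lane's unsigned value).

vd[0] = 138

VLMAX = VLEN×LMUL/SEW = 128×1/32 = 4
AVL=2 ≤ VLMAX=4, so vl = 2
  i=0: mask-off/keep → 138
  i=1: xor(0x51,0xde) → 143
  i=2: tail/keep → 218
  i=3: tail/keep → 222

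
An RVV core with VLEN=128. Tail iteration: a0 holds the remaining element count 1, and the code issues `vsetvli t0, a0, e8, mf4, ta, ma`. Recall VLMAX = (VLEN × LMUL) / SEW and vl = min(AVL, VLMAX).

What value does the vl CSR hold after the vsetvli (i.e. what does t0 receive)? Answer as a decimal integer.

vl = 1

VLMAX = (128 × 1/4) / 8 = 4 lanes
vl = min(AVL, VLMAX) = min(1, 4) = 1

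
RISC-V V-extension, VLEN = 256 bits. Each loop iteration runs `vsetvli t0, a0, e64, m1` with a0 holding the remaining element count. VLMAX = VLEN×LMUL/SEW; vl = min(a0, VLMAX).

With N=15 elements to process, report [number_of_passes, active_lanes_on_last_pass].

VLMAX = (256 × 1) / 64 = 4 lanes
15 elements at 4/iter → 4 passes, remainder 3 on the last

[iterations, last_vl] = [4, 3]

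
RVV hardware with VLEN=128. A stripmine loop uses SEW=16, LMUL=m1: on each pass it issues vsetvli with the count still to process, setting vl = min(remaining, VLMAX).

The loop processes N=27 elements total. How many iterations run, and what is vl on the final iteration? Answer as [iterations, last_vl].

[iterations, last_vl] = [4, 3]

VLMAX = VLEN×LMUL/SEW = 128×1/16 = 8
N=27: ⌈27/8⌉ = 4 iters; last vl = 27 − 3×8 = 3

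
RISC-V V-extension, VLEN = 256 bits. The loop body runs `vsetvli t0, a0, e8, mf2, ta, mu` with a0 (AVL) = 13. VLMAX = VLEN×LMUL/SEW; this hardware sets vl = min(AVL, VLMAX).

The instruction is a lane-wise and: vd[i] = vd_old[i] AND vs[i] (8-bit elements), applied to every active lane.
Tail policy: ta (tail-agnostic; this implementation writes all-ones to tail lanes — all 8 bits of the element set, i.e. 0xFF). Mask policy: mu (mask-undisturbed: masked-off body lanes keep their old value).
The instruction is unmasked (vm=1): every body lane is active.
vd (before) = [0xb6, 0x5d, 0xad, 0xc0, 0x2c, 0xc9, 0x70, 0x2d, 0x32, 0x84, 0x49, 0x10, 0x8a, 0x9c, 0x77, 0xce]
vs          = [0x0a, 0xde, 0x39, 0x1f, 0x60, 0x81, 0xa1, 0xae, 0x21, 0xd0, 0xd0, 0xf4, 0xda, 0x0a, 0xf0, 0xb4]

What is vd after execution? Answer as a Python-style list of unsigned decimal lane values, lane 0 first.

vd = [2, 92, 41, 0, 32, 129, 32, 44, 32, 128, 64, 16, 138, 255, 255, 255]

lanes per group: 256·1/2/8 = 16
vl = min(AVL, VLMAX) = min(13, 16) = 13
lane  0: and(0xb6,0x0a) ⇒ 0x02
lane  1: and(0x5d,0xde) ⇒ 0x5c
lane  2: and(0xad,0x39) ⇒ 0x29
lane  3: and(0xc0,0x1f) ⇒ 0x00
lane  4: and(0x2c,0x60) ⇒ 0x20
lane  5: and(0xc9,0x81) ⇒ 0x81
lane  6: and(0x70,0xa1) ⇒ 0x20
lane  7: and(0x2d,0xae) ⇒ 0x2c
lane  8: and(0x32,0x21) ⇒ 0x20
lane  9: and(0x84,0xd0) ⇒ 0x80
lane 10: and(0x49,0xd0) ⇒ 0x40
lane 11: and(0x10,0xf4) ⇒ 0x10
lane 12: and(0x8a,0xda) ⇒ 0x8a
lane 13: tail/ones ⇒ 0xff
lane 14: tail/ones ⇒ 0xff
lane 15: tail/ones ⇒ 0xff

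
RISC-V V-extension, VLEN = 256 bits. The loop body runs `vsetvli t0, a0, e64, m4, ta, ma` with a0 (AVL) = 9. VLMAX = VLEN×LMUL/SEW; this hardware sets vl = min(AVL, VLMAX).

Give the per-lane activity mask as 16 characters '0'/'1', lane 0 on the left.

VLMAX = VLEN×LMUL/SEW = 256×4/64 = 16
AVL=9 ≤ VLMAX=16, so vl = 9
bits (lane 0 leftmost): 1111111110000000

predicate = 1111111110000000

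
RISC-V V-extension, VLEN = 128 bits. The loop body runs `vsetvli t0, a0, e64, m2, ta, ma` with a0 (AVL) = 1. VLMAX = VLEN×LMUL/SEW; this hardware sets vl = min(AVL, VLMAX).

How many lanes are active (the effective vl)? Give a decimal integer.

vl = 1

VLMAX = (128 × 2) / 64 = 4 lanes
vl = min(AVL, VLMAX) = min(1, 4) = 1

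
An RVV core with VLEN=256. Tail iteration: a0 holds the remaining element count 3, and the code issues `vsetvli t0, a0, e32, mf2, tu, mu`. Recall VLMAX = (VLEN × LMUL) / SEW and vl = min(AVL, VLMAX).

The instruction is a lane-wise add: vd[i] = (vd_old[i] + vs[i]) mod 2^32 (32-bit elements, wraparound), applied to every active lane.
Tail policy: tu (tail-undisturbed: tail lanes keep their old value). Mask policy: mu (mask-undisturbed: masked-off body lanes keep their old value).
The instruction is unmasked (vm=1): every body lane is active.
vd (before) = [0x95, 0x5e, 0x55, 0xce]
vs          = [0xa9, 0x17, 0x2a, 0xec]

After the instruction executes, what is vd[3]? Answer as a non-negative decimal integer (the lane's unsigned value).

vd[3] = 206

VLMAX = VLEN×LMUL/SEW = 256×1/2/32 = 4
vl = min(AVL, VLMAX) = min(3, 4) = 3
lane  0: add(0x95,0xa9) ⇒ 0x13e
lane  1: add(0x5e,0x17) ⇒ 0x75
lane  2: add(0x55,0x2a) ⇒ 0x7f
lane  3: tail/keep ⇒ 0xce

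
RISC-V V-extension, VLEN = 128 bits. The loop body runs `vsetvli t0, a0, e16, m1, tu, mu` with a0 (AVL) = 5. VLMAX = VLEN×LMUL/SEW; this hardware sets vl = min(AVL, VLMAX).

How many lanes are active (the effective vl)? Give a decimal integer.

vl = 5

VLMAX = VLEN×LMUL/SEW = 128×1/16 = 8
vl = min(AVL, VLMAX) = min(5, 8) = 5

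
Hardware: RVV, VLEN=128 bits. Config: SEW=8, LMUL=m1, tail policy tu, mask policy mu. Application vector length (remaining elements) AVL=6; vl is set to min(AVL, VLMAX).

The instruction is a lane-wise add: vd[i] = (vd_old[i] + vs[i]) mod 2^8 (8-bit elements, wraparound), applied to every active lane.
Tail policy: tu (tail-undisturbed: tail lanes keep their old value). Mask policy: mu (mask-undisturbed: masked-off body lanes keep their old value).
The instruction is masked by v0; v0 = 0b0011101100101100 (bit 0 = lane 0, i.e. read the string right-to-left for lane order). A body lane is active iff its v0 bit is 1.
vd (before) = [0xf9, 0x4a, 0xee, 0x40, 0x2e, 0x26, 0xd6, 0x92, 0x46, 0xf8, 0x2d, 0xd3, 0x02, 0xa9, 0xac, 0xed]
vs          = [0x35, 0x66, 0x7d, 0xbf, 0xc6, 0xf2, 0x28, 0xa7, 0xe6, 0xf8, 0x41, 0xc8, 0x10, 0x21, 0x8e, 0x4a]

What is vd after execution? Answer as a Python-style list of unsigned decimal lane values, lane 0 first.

VLMAX = VLEN×LMUL/SEW = 128×1/8 = 16
AVL=6 ≤ VLMAX=16, so vl = 6
[0] mask-off/keep = 0xf9
[1] mask-off/keep = 0x4a
[2] add(0xee,0x7d) = 0x6b
[3] add(0x40,0xbf) = 0xff
[4] mask-off/keep = 0x2e
[5] add(0x26,0xf2) = 0x18
[6] tail/keep = 0xd6
[7] tail/keep = 0x92
[8] tail/keep = 0x46
[9] tail/keep = 0xf8
[10] tail/keep = 0x2d
[11] tail/keep = 0xd3
[12] tail/keep = 0x02
[13] tail/keep = 0xa9
[14] tail/keep = 0xac
[15] tail/keep = 0xed

vd = [249, 74, 107, 255, 46, 24, 214, 146, 70, 248, 45, 211, 2, 169, 172, 237]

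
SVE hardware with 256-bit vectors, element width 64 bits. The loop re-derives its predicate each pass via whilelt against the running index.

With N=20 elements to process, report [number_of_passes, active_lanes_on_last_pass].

256-bit reg / 64-bit elem → 4 lanes
iterations = ceil(20/4) = 5; final-pass vl = 4

[iterations, last_vl] = [5, 4]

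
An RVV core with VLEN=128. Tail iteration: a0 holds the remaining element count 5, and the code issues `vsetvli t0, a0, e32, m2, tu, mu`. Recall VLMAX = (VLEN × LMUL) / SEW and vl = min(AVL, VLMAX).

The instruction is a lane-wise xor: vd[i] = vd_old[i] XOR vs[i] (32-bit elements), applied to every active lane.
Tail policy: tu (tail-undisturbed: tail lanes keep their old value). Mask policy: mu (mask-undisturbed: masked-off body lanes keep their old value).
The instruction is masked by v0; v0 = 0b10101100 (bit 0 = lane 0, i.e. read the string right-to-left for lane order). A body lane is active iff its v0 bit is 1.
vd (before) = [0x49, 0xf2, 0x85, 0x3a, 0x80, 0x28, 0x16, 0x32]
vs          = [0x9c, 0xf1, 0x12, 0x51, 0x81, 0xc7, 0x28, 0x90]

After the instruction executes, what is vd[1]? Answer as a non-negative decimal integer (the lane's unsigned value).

vd[1] = 242

VLMAX = VLEN×LMUL/SEW = 128×2/32 = 8
AVL=5 ≤ VLMAX=8, so vl = 5
  i=0: mask-off/keep → 73
  i=1: mask-off/keep → 242
  i=2: xor(0x85,0x12) → 151
  i=3: xor(0x3a,0x51) → 107
  i=4: mask-off/keep → 128
  i=5: tail/keep → 40
  i=6: tail/keep → 22
  i=7: tail/keep → 50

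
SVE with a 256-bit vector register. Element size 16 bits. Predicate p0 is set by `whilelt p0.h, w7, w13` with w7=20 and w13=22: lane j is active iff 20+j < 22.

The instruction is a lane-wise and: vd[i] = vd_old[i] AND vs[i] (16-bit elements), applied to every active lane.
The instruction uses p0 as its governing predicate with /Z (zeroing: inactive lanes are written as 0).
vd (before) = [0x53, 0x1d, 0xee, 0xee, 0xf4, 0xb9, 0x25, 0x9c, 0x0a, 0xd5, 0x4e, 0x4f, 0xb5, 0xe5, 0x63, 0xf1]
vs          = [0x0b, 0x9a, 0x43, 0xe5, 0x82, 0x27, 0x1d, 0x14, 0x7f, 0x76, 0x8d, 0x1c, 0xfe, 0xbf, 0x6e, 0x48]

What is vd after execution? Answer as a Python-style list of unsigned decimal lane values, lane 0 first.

register lanes = 256/16 = 16
active while 20+j < 22, i.e. j ∈ [0,2) capped at 16 ⇒ 2
  i=0: and(0x53,0x0b) → 3
  i=1: and(0x1d,0x9a) → 24
  i=2: tail/zero → 0
  i=3: tail/zero → 0
  i=4: tail/zero → 0
  i=5: tail/zero → 0
  i=6: tail/zero → 0
  i=7: tail/zero → 0
  i=8: tail/zero → 0
  i=9: tail/zero → 0
  i=10: tail/zero → 0
  i=11: tail/zero → 0
  i=12: tail/zero → 0
  i=13: tail/zero → 0
  i=14: tail/zero → 0
  i=15: tail/zero → 0

vd = [3, 24, 0, 0, 0, 0, 0, 0, 0, 0, 0, 0, 0, 0, 0, 0]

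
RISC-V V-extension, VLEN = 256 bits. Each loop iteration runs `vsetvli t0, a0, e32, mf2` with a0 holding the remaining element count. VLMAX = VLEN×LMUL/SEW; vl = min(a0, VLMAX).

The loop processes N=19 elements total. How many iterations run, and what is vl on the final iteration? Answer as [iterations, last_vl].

lanes per group: 256·1/2/32 = 4
N=19: ⌈19/4⌉ = 5 iters; last vl = 19 − 4×4 = 3

[iterations, last_vl] = [5, 3]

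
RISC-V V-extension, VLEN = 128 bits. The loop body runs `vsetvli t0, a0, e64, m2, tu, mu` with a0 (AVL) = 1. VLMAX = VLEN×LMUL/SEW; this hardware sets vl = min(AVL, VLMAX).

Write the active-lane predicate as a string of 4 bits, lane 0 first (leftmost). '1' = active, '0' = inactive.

predicate = 1000

VLMAX = VLEN×LMUL/SEW = 128×2/64 = 4
vl ← min(1, 4) = 1
bits (lane 0 leftmost): 1000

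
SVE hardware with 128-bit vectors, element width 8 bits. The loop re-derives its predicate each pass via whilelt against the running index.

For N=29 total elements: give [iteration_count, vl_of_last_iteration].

[iterations, last_vl] = [2, 13]

lane count: 128 div 8 = 16
29 elements at 16/iter → 2 passes, remainder 13 on the last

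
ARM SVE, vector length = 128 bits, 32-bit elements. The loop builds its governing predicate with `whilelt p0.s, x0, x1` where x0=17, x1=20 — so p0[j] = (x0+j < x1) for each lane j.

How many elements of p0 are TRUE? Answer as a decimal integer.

vl = 3

register lanes = 128/32 = 4
active while 17+j < 20, i.e. j ∈ [0,3) capped at 4 ⇒ 3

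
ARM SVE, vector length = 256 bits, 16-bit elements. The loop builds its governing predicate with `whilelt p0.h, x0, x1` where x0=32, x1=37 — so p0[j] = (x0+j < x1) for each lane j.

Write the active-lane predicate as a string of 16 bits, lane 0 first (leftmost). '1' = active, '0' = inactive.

lane count: 256 div 16 = 16
whilelt: lane j active iff 32+j < 37 → j < 5 → 5 active
bits (lane 0 leftmost): 1111100000000000

predicate = 1111100000000000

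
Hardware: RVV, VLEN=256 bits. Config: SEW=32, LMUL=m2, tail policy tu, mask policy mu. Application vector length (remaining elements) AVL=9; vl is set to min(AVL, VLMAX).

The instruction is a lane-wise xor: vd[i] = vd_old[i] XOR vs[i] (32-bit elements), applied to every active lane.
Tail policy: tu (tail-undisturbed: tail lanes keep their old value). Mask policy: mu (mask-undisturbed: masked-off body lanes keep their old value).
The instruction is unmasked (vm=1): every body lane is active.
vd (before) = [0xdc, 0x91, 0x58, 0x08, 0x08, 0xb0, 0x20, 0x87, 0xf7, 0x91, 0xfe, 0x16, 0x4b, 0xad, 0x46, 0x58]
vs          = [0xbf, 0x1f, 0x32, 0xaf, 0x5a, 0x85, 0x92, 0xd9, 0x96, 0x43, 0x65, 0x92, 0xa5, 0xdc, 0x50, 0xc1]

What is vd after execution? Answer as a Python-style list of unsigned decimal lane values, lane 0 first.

vd = [99, 142, 106, 167, 82, 53, 178, 94, 97, 145, 254, 22, 75, 173, 70, 88]

lanes per group: 256·2/32 = 16
vl = min(AVL, VLMAX) = min(9, 16) = 9
vd[0] xor(0xdc,0xbf) -> 0x63
vd[1] xor(0x91,0x1f) -> 0x8e
vd[2] xor(0x58,0x32) -> 0x6a
vd[3] xor(0x08,0xaf) -> 0xa7
vd[4] xor(0x08,0x5a) -> 0x52
vd[5] xor(0xb0,0x85) -> 0x35
vd[6] xor(0x20,0x92) -> 0xb2
vd[7] xor(0x87,0xd9) -> 0x5e
vd[8] xor(0xf7,0x96) -> 0x61
vd[9] tail/keep -> 0x91
vd[10] tail/keep -> 0xfe
vd[11] tail/keep -> 0x16
vd[12] tail/keep -> 0x4b
vd[13] tail/keep -> 0xad
vd[14] tail/keep -> 0x46
vd[15] tail/keep -> 0x58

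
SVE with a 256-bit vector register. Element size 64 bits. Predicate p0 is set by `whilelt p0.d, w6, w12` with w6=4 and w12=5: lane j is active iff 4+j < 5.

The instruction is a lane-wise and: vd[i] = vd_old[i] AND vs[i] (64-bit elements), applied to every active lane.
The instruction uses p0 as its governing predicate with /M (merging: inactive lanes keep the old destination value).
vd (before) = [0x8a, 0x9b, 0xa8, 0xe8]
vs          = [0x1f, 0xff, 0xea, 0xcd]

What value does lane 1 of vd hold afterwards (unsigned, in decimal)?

256-bit reg / 64-bit elem → 4 lanes
active while 4+j < 5, i.e. j ∈ [0,1) capped at 4 ⇒ 1
vd[0] and(0x8a,0x1f) -> 0x0a
vd[1] tail/keep -> 0x9b
vd[2] tail/keep -> 0xa8
vd[3] tail/keep -> 0xe8

vd[1] = 155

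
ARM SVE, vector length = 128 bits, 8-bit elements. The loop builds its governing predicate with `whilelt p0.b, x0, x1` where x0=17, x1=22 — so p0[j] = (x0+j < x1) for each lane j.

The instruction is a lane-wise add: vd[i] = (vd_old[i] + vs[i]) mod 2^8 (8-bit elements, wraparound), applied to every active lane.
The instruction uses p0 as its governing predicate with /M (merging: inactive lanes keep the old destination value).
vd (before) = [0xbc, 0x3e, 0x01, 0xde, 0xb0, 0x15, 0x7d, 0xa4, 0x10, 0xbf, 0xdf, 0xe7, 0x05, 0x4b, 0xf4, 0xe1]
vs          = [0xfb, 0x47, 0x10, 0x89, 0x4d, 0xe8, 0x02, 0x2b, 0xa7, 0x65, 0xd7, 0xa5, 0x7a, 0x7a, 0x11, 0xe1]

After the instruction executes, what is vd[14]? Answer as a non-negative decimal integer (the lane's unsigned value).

vd[14] = 244

128-bit reg / 8-bit elem → 16 lanes
whilelt: lane j active iff 17+j < 22 → j < 5 → 5 active
vd[0] add(0xbc,0xfb) -> 0xb7
vd[1] add(0x3e,0x47) -> 0x85
vd[2] add(0x01,0x10) -> 0x11
vd[3] add(0xde,0x89) -> 0x67
vd[4] add(0xb0,0x4d) -> 0xfd
vd[5] tail/keep -> 0x15
vd[6] tail/keep -> 0x7d
vd[7] tail/keep -> 0xa4
vd[8] tail/keep -> 0x10
vd[9] tail/keep -> 0xbf
vd[10] tail/keep -> 0xdf
vd[11] tail/keep -> 0xe7
vd[12] tail/keep -> 0x05
vd[13] tail/keep -> 0x4b
vd[14] tail/keep -> 0xf4
vd[15] tail/keep -> 0xe1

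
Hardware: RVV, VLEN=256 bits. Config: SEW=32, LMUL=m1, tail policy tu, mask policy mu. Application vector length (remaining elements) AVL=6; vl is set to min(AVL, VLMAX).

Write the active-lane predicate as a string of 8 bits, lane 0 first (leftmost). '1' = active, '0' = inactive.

VLMAX = VLEN×LMUL/SEW = 256×1/32 = 8
AVL=6 ≤ VLMAX=8, so vl = 6
bits (lane 0 leftmost): 11111100

predicate = 11111100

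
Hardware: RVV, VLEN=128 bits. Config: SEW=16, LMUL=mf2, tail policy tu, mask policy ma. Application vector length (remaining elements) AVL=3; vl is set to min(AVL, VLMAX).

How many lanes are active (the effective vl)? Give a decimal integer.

VLMAX = VLEN×LMUL/SEW = 128×1/2/16 = 4
vl ← min(3, 4) = 3

vl = 3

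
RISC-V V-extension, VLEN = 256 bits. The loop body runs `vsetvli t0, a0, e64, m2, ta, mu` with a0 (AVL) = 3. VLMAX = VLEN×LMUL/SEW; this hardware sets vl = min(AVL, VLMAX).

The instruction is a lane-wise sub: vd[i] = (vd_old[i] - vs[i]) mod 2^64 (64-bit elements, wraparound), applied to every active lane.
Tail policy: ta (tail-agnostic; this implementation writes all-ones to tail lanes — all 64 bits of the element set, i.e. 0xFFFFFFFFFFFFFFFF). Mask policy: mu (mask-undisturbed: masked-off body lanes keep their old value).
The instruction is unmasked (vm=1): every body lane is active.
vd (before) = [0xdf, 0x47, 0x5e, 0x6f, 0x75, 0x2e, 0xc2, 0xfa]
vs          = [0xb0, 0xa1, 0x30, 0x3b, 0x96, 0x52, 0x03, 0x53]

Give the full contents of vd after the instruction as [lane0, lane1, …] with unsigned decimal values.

VLMAX = (256 × 2) / 64 = 8 lanes
vl = min(AVL, VLMAX) = min(3, 8) = 3
[0] sub(0xdf,0xb0) = 0x2f
[1] sub(0x47,0xa1) = 0xffffffffffffffa6
[2] sub(0x5e,0x30) = 0x2e
[3] tail/ones = 0xffffffffffffffff
[4] tail/ones = 0xffffffffffffffff
[5] tail/ones = 0xffffffffffffffff
[6] tail/ones = 0xffffffffffffffff
[7] tail/ones = 0xffffffffffffffff

vd = [47, 18446744073709551526, 46, 18446744073709551615, 18446744073709551615, 18446744073709551615, 18446744073709551615, 18446744073709551615]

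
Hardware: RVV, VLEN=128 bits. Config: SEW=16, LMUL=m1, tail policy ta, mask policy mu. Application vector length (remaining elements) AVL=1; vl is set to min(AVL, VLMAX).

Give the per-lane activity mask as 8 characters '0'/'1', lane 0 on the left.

VLMAX = VLEN×LMUL/SEW = 128×1/16 = 8
AVL=1 ≤ VLMAX=8, so vl = 1
bits (lane 0 leftmost): 10000000

predicate = 10000000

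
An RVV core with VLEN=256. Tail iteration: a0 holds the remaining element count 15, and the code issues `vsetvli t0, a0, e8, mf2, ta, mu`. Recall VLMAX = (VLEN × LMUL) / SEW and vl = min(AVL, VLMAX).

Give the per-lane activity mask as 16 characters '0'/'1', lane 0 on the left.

VLMAX = (256 × 1/2) / 8 = 16 lanes
vl ← min(15, 16) = 15
bits (lane 0 leftmost): 1111111111111110

predicate = 1111111111111110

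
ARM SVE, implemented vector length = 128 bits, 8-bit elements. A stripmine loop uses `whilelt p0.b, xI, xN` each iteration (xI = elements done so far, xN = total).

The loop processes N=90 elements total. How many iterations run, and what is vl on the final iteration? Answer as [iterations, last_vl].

lane count: 128 div 8 = 16
iterations = ceil(90/16) = 6; final-pass vl = 10

[iterations, last_vl] = [6, 10]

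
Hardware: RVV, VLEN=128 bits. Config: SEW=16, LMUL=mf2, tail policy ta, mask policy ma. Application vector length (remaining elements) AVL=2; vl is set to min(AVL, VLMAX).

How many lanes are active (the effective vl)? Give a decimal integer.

VLMAX = VLEN×LMUL/SEW = 128×1/2/16 = 4
vl = min(AVL, VLMAX) = min(2, 4) = 2

vl = 2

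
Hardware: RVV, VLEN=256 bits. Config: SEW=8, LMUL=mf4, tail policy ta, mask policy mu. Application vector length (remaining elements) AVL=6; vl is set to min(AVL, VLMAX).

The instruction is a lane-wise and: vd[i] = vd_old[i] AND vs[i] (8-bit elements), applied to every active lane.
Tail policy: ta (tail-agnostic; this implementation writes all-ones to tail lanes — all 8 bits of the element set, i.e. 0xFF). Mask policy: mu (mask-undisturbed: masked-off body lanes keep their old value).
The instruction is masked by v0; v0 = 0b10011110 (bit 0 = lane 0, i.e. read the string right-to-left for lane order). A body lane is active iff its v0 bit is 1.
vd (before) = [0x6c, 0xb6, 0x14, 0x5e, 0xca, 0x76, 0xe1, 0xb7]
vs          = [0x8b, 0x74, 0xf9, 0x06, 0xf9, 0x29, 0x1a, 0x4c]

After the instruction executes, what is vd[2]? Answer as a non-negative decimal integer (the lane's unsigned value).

VLMAX = (256 × 1/4) / 8 = 8 lanes
vl = min(AVL, VLMAX) = min(6, 8) = 6
lane  0: mask-off/keep ⇒ 0x6c
lane  1: and(0xb6,0x74) ⇒ 0x34
lane  2: and(0x14,0xf9) ⇒ 0x10
lane  3: and(0x5e,0x06) ⇒ 0x06
lane  4: and(0xca,0xf9) ⇒ 0xc8
lane  5: mask-off/keep ⇒ 0x76
lane  6: tail/ones ⇒ 0xff
lane  7: tail/ones ⇒ 0xff

vd[2] = 16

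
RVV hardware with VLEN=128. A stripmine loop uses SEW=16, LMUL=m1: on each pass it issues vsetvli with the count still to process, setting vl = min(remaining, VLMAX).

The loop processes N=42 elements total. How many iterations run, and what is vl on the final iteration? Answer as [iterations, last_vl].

[iterations, last_vl] = [6, 2]

VLMAX = VLEN×LMUL/SEW = 128×1/16 = 8
42 elements at 8/iter → 6 passes, remainder 2 on the last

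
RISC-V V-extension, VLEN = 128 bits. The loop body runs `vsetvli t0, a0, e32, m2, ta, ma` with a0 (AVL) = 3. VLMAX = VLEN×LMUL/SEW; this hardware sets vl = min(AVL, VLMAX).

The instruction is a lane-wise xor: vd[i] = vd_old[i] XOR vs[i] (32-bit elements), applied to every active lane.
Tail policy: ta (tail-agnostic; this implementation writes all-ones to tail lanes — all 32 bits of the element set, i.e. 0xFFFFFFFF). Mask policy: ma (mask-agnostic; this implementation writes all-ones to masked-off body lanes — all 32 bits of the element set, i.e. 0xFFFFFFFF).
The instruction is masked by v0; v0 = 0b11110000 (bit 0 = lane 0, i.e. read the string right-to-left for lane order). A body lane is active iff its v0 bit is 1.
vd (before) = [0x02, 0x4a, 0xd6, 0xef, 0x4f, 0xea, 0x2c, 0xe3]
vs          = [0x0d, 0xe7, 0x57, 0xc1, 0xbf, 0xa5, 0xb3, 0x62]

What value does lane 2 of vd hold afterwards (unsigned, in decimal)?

VLMAX = VLEN×LMUL/SEW = 128×2/32 = 8
vl ← min(3, 8) = 3
lane  0: mask-off/ones ⇒ 0xffffffff
lane  1: mask-off/ones ⇒ 0xffffffff
lane  2: mask-off/ones ⇒ 0xffffffff
lane  3: tail/ones ⇒ 0xffffffff
lane  4: tail/ones ⇒ 0xffffffff
lane  5: tail/ones ⇒ 0xffffffff
lane  6: tail/ones ⇒ 0xffffffff
lane  7: tail/ones ⇒ 0xffffffff

vd[2] = 4294967295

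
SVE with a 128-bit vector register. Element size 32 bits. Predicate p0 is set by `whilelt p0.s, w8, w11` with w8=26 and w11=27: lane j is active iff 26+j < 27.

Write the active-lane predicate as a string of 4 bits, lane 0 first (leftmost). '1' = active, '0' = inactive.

predicate = 1000

128-bit reg / 32-bit elem → 4 lanes
active while 26+j < 27, i.e. j ∈ [0,1) capped at 4 ⇒ 1
bits (lane 0 leftmost): 1000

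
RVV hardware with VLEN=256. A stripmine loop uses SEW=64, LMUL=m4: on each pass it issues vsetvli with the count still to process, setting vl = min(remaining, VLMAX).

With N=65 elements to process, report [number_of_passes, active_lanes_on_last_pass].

lanes per group: 256·4/64 = 16
N=65: ⌈65/16⌉ = 5 iters; last vl = 65 − 4×16 = 1

[iterations, last_vl] = [5, 1]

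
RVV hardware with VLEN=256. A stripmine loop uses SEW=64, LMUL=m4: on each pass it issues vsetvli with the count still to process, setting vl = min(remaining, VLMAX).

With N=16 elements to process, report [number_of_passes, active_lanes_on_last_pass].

[iterations, last_vl] = [1, 16]

VLMAX = VLEN×LMUL/SEW = 256×4/64 = 16
iterations = ceil(16/16) = 1; final-pass vl = 16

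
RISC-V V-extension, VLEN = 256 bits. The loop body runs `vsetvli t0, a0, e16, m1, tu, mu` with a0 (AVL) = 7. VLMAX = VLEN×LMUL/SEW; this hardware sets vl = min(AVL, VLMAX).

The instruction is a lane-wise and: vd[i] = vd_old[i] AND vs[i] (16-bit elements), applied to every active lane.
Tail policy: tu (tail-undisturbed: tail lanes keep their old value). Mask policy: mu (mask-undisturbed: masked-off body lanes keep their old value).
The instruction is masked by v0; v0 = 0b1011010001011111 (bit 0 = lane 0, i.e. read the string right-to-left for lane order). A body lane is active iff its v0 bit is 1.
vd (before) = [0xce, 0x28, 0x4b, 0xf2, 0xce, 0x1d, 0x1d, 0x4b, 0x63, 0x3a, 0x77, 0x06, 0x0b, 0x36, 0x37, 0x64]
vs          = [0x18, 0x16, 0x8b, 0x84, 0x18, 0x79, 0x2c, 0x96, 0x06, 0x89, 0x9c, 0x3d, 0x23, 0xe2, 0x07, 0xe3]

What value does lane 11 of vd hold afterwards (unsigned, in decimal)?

VLMAX = VLEN×LMUL/SEW = 256×1/16 = 16
vl = min(AVL, VLMAX) = min(7, 16) = 7
  i=0: and(0xce,0x18) → 8
  i=1: and(0x28,0x16) → 0
  i=2: and(0x4b,0x8b) → 11
  i=3: and(0xf2,0x84) → 128
  i=4: and(0xce,0x18) → 8
  i=5: mask-off/keep → 29
  i=6: and(0x1d,0x2c) → 12
  i=7: tail/keep → 75
  i=8: tail/keep → 99
  i=9: tail/keep → 58
  i=10: tail/keep → 119
  i=11: tail/keep → 6
  i=12: tail/keep → 11
  i=13: tail/keep → 54
  i=14: tail/keep → 55
  i=15: tail/keep → 100

vd[11] = 6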